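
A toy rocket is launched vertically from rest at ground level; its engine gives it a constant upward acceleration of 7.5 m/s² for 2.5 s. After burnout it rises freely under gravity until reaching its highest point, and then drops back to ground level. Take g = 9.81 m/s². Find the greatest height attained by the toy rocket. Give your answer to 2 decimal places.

41.36 m

Phase 1 (powered ascent): v₀ = 0 m/s, a = 7.5 m/s².
v = v₀ + at = 0 + (7.5)(2.5) = 18.8 m/s
Δx = v₀t + ½at² = 0·2.5 + 0.5·7.5·2.5² = 23.4 m

Phase 2 (coasting upward): v₀ = 18.8 m/s, a = -9.81 m/s².
v = v₀ + at → t = (0 − 18.8) / -9.81 = 1.91 s
v² = v₀² + 2aΔx → Δx = (0² − 18.8²)/(2·-9.81) = 17.9 m
Maximum height = 23.4 + 17.9 = 41.4 m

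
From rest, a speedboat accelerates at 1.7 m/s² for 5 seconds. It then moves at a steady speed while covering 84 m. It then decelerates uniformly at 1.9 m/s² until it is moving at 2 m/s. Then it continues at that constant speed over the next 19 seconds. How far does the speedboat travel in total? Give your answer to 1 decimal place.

161.2 m

Phase 1 (accelerating): v₀ = 0 m/s, a = 1.7 m/s².
v = v₀ + at = 0 + (1.7)(5) = 8.50 m/s
Δx = v₀t + ½at² = 0·5 + 0.5·1.7·5² = 21.2 m

Phase 2 (constant speed): v₀ = 8.50 m/s, a = 0 m/s².
Constant speed: t = d/v = 84/8.50 = 9.88 s

Phase 3 (decelerating): v₀ = 8.50 m/s, a = -1.9 m/s².
v = v₀ + at → t = (2 − 8.50) / -1.9 = 3.42 s
v² = v₀² + 2aΔx → Δx = (2² − 8.50²)/(2·-1.9) = 18.0 m

Phase 4 (constant speed): v₀ = 2.00 m/s, a = 0 m/s².
v = v₀ + at = 2.00 + (0)(19) = 2.00 m/s
Δx = v₀t + ½at² = 2.00·19 + 0.5·0·19² = 38.0 m
Total distance = 21.2 + 84.0 + 18.0 + 38.0 = 161 m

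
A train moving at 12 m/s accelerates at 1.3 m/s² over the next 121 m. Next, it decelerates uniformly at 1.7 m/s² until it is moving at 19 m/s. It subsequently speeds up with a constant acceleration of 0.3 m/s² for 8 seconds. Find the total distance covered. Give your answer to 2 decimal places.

311.31 m

Phase 1 (accelerating): v₀ = 12.0 m/s, a = 1.3 m/s².
v² = v₀² + 2aΔx = 12.0² + 2·1.3·121 = 459 → v = 21.4 m/s
t = (v − v₀)/a = (21.4 − 12.0)/1.3 = 7.24 s

Phase 2 (decelerating): v₀ = 21.4 m/s, a = -1.7 m/s².
v = v₀ + at → t = (19 − 21.4) / -1.7 = 1.42 s
v² = v₀² + 2aΔx → Δx = (19² − 21.4²)/(2·-1.7) = 28.7 m

Phase 3 (accelerating): v₀ = 19.0 m/s, a = 0.3 m/s².
v = v₀ + at = 19.0 + (0.3)(8) = 21.4 m/s
Δx = v₀t + ½at² = 19.0·8 + 0.5·0.3·8² = 162 m
Total distance = 121 + 28.7 + 162 = 311 m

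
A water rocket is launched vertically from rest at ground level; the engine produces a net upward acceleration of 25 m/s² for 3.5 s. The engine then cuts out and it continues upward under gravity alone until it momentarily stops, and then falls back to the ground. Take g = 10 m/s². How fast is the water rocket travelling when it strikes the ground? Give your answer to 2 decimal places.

103.53 m/s

Phase 1 (powered ascent): v₀ = 0 m/s, a = 25 m/s².
v = v₀ + at = 0 + (25)(3.5) = 87.5 m/s
Δx = v₀t + ½at² = 0·3.5 + 0.5·25·3.5² = 153 m

Phase 2 (coasting upward): v₀ = 87.5 m/s, a = -10 m/s².
v = v₀ + at → t = (0 − 87.5) / -10 = 8.75 s
v² = v₀² + 2aΔx → Δx = (0² − 87.5²)/(2·-10) = 383 m

Phase 3 (free fall): v₀ = 0 m/s, a = -10 m/s².
Falls 536 m from rest: t = √(2·536/10) = 10.4 s; v = g·t = 104 m/s.
Impact speed = 104 m/s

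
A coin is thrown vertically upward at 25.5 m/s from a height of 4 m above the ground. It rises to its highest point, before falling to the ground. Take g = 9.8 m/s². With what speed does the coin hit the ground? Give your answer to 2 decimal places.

Phase 1 (rising): v₀ = 25.5 m/s, a = -9.8 m/s².
v = v₀ + at → t = (0 − 25.5) / -9.8 = 2.60 s
v² = v₀² + 2aΔx → Δx = (0² − 25.5²)/(2·-9.8) = 33.2 m

Phase 2 (falling): v₀ = 0 m/s, a = -9.8 m/s².
Falls 37.2 m from rest: t = √(2·37.2/9.8) = 2.75 s; v = g·t = 27.0 m/s.
Final speed = 27.0 m/s

26.99 m/s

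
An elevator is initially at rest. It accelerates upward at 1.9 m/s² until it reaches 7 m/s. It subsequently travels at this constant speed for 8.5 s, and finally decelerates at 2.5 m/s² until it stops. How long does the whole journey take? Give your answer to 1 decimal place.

Phase 1 (accelerating): v₀ = 0 m/s, a = 1.9 m/s².
v = v₀ + at → t = (7 − 0) / 1.9 = 3.68 s
v² = v₀² + 2aΔx → Δx = (7² − 0²)/(2·1.9) = 12.9 m

Phase 2 (constant speed): v₀ = 7.00 m/s, a = 0 m/s².
v = v₀ + at = 7.00 + (0)(8.5) = 7.00 m/s
Δx = v₀t + ½at² = 7.00·8.5 + 0.5·0·8.5² = 59.5 m

Phase 3 (decelerating): v₀ = 7.00 m/s, a = -2.5 m/s².
v = v₀ + at → t = (0 − 7.00) / -2.5 = 2.80 s
v² = v₀² + 2aΔx → Δx = (0² − 7.00²)/(2·-2.5) = 9.80 m
Total time = 3.68 + 8.50 + 2.80 = 15.0 s

15.0 s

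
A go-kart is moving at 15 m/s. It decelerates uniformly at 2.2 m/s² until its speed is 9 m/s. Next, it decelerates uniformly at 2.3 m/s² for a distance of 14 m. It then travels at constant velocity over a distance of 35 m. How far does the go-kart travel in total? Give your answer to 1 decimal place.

Phase 1 (decelerating): v₀ = 15.0 m/s, a = -2.2 m/s².
v = v₀ + at → t = (9 − 15.0) / -2.2 = 2.73 s
v² = v₀² + 2aΔx → Δx = (9² − 15.0²)/(2·-2.2) = 32.7 m

Phase 2 (decelerating): v₀ = 9.00 m/s, a = -2.3 m/s².
v² = v₀² + 2aΔx = 9.00² + 2·-2.3·14 = 16.6 → v = 4.07 m/s
t = (v − v₀)/a = (4.07 − 9.00)/-2.3 = 2.14 s

Phase 3 (constant speed): v₀ = 4.07 m/s, a = 0 m/s².
Constant speed: t = d/v = 35/4.07 = 8.59 s
Total distance = 32.7 + 14.0 + 35.0 = 81.7 m

81.7 m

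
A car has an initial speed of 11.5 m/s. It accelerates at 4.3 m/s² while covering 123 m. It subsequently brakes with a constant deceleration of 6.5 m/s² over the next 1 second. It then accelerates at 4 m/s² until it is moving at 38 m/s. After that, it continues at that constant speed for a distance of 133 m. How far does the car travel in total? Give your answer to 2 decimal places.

Phase 1 (accelerating): v₀ = 11.5 m/s, a = 4.3 m/s².
v² = v₀² + 2aΔx = 11.5² + 2·4.3·123 = 1190 → v = 34.5 m/s
t = (v − v₀)/a = (34.5 − 11.5)/4.3 = 5.35 s

Phase 2 (decelerating): v₀ = 34.5 m/s, a = -6.5 m/s².
v = v₀ + at = 34.5 + (-6.5)(1) = 28.0 m/s
Δx = v₀t + ½at² = 34.5·1 + 0.5·-6.5·1² = 31.2 m

Phase 3 (accelerating): v₀ = 28.0 m/s, a = 4 m/s².
v = v₀ + at → t = (38 − 28.0) / 4 = 2.50 s
v² = v₀² + 2aΔx → Δx = (38² − 28.0²)/(2·4) = 82.5 m

Phase 4 (constant speed): v₀ = 38.0 m/s, a = 0 m/s².
Constant speed: t = d/v = 133/38.0 = 3.50 s
Total distance = 123 + 31.2 + 82.5 + 133 = 370 m

369.77 m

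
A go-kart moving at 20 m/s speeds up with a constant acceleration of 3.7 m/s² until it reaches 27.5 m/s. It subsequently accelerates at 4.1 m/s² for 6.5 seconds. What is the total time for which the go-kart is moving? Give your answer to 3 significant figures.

8.53 s

Phase 1 (accelerating): v₀ = 20.0 m/s, a = 3.7 m/s².
v = v₀ + at → t = (27.5 − 20.0) / 3.7 = 2.03 s
v² = v₀² + 2aΔx → Δx = (27.5² − 20.0²)/(2·3.7) = 48.1 m

Phase 2 (accelerating): v₀ = 27.5 m/s, a = 4.1 m/s².
v = v₀ + at = 27.5 + (4.1)(6.5) = 54.1 m/s
Δx = v₀t + ½at² = 27.5·6.5 + 0.5·4.1·6.5² = 265 m
Total time = 2.03 + 6.50 = 8.53 s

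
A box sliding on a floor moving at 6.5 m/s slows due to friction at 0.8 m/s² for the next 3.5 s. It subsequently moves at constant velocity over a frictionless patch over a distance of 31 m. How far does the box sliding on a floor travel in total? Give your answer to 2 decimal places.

Phase 1 (decelerating): v₀ = 6.50 m/s, a = -0.8 m/s².
v = v₀ + at = 6.50 + (-0.8)(3.5) = 3.70 m/s
Δx = v₀t + ½at² = 6.50·3.5 + 0.5·-0.8·3.5² = 17.9 m

Phase 2 (constant speed): v₀ = 3.70 m/s, a = 0 m/s².
Constant speed: t = d/v = 31/3.70 = 8.38 s
Total distance = 17.9 + 31.0 = 48.9 m

48.85 m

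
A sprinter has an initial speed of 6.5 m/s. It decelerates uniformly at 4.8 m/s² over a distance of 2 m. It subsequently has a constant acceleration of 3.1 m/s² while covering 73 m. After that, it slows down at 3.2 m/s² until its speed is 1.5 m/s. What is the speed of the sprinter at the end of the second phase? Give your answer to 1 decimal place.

21.8 m/s

Phase 1 (decelerating): v₀ = 6.50 m/s, a = -4.8 m/s².
v² = v₀² + 2aΔx = 6.50² + 2·-4.8·2 = 23.1 → v = 4.80 m/s
t = (v − v₀)/a = (4.80 − 6.50)/-4.8 = 0.354 s

Phase 2 (accelerating): v₀ = 4.80 m/s, a = 3.1 m/s².
v² = v₀² + 2aΔx = 4.80² + 2·3.1·73 = 476 → v = 21.8 m/s
t = (v − v₀)/a = (21.8 − 4.80)/3.1 = 5.49 s
Speed at end of phase 2 = 21.8 m/s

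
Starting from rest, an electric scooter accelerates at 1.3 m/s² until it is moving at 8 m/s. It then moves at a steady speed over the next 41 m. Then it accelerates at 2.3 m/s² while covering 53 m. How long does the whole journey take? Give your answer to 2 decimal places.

Phase 1 (accelerating): v₀ = 0 m/s, a = 1.3 m/s².
v = v₀ + at → t = (8 − 0) / 1.3 = 6.15 s
v² = v₀² + 2aΔx → Δx = (8² − 0²)/(2·1.3) = 24.6 m

Phase 2 (constant speed): v₀ = 8.00 m/s, a = 0 m/s².
Constant speed: t = d/v = 41/8.00 = 5.12 s

Phase 3 (accelerating): v₀ = 8.00 m/s, a = 2.3 m/s².
v² = v₀² + 2aΔx = 8.00² + 2·2.3·53 = 308 → v = 17.5 m/s
t = (v − v₀)/a = (17.5 − 8.00)/2.3 = 4.15 s
Total time = 6.15 + 5.12 + 4.15 = 15.4 s

15.43 s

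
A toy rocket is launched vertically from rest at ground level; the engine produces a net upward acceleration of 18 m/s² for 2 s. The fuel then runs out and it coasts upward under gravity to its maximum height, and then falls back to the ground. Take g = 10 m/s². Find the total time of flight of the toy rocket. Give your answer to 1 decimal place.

10.1 s

Phase 1 (powered ascent): v₀ = 0 m/s, a = 18 m/s².
v = v₀ + at = 0 + (18)(2) = 36.0 m/s
Δx = v₀t + ½at² = 0·2 + 0.5·18·2² = 36.0 m

Phase 2 (coasting upward): v₀ = 36.0 m/s, a = -10 m/s².
v = v₀ + at → t = (0 − 36.0) / -10 = 3.60 s
v² = v₀² + 2aΔx → Δx = (0² − 36.0²)/(2·-10) = 64.8 m

Phase 3 (free fall): v₀ = 0 m/s, a = -10 m/s².
Falls 101 m from rest: t = √(2·101/10) = 4.49 s; v = g·t = 44.9 m/s.
Total time = 2.00 + 3.60 + 4.49 = 10.1 s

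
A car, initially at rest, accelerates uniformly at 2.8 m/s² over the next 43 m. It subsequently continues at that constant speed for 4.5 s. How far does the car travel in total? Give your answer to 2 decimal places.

112.83 m

Phase 1 (accelerating): v₀ = 0 m/s, a = 2.8 m/s².
v² = v₀² + 2aΔx = 0² + 2·2.8·43 = 241 → v = 15.5 m/s
t = (v − v₀)/a = (15.5 − 0)/2.8 = 5.54 s

Phase 2 (constant speed): v₀ = 15.5 m/s, a = 0 m/s².
v = v₀ + at = 15.5 + (0)(4.5) = 15.5 m/s
Δx = v₀t + ½at² = 15.5·4.5 + 0.5·0·4.5² = 69.8 m
Total distance = 43.0 + 69.8 = 113 m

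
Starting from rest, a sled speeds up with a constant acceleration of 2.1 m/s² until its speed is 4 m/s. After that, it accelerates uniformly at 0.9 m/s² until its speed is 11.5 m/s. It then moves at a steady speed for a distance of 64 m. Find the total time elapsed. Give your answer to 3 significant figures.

Phase 1 (accelerating): v₀ = 0 m/s, a = 2.1 m/s².
v = v₀ + at → t = (4 − 0) / 2.1 = 1.90 s
v² = v₀² + 2aΔx → Δx = (4² − 0²)/(2·2.1) = 3.81 m

Phase 2 (accelerating): v₀ = 4.00 m/s, a = 0.9 m/s².
v = v₀ + at → t = (11.5 − 4.00) / 0.9 = 8.33 s
v² = v₀² + 2aΔx → Δx = (11.5² − 4.00²)/(2·0.9) = 64.6 m

Phase 3 (constant speed): v₀ = 11.5 m/s, a = 0 m/s².
Constant speed: t = d/v = 64/11.5 = 5.57 s
Total time = 1.90 + 8.33 + 5.57 = 15.8 s

15.8 s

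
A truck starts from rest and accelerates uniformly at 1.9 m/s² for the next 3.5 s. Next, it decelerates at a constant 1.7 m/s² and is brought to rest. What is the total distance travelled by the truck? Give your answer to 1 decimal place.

24.6 m

Phase 1 (accelerating): v₀ = 0 m/s, a = 1.9 m/s².
v = v₀ + at = 0 + (1.9)(3.5) = 6.65 m/s
Δx = v₀t + ½at² = 0·3.5 + 0.5·1.9·3.5² = 11.6 m

Phase 2 (decelerating): v₀ = 6.65 m/s, a = -1.7 m/s².
v = v₀ + at → t = (0 − 6.65) / -1.7 = 3.91 s
v² = v₀² + 2aΔx → Δx = (0² − 6.65²)/(2·-1.7) = 13.0 m
Total distance = 11.6 + 13.0 = 24.6 m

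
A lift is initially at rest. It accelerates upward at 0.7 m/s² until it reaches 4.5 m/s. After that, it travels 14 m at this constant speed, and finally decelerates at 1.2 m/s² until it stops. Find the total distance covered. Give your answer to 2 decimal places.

36.90 m

Phase 1 (accelerating): v₀ = 0 m/s, a = 0.7 m/s².
v = v₀ + at → t = (4.5 − 0) / 0.7 = 6.43 s
v² = v₀² + 2aΔx → Δx = (4.5² − 0²)/(2·0.7) = 14.5 m

Phase 2 (constant speed): v₀ = 4.50 m/s, a = 0 m/s².
Constant speed: t = d/v = 14/4.50 = 3.11 s

Phase 3 (decelerating): v₀ = 4.50 m/s, a = -1.2 m/s².
v = v₀ + at → t = (0 − 4.50) / -1.2 = 3.75 s
v² = v₀² + 2aΔx → Δx = (0² − 4.50²)/(2·-1.2) = 8.44 m
Total distance = 14.5 + 14.0 + 8.44 = 36.9 m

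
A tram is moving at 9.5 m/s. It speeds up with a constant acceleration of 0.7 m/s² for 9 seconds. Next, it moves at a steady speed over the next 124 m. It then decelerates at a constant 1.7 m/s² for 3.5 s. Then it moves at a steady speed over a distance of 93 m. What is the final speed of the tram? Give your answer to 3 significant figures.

9.85 m/s

Phase 1 (accelerating): v₀ = 9.50 m/s, a = 0.7 m/s².
v = v₀ + at = 9.50 + (0.7)(9) = 15.8 m/s
Δx = v₀t + ½at² = 9.50·9 + 0.5·0.7·9² = 114 m

Phase 2 (constant speed): v₀ = 15.8 m/s, a = 0 m/s².
Constant speed: t = d/v = 124/15.8 = 7.85 s

Phase 3 (decelerating): v₀ = 15.8 m/s, a = -1.7 m/s².
v = v₀ + at = 15.8 + (-1.7)(3.5) = 9.85 m/s
Δx = v₀t + ½at² = 15.8·3.5 + 0.5·-1.7·3.5² = 44.9 m

Phase 4 (constant speed): v₀ = 9.85 m/s, a = 0 m/s².
Constant speed: t = d/v = 93/9.85 = 9.44 s
Final speed = 9.85 m/s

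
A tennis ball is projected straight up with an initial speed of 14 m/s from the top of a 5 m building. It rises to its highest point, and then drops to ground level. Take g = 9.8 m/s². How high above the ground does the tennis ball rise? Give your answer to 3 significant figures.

15.0 m

Phase 1 (rising): v₀ = 14.0 m/s, a = -9.8 m/s².
v = v₀ + at → t = (0 − 14.0) / -9.8 = 1.43 s
v² = v₀² + 2aΔx → Δx = (0² − 14.0²)/(2·-9.8) = 10.0 m
Maximum height = 5 + 10.0 = 15.0 m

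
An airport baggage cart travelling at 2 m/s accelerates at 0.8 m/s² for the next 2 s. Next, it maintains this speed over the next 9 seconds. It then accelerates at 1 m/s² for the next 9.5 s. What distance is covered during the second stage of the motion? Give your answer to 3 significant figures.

32.4 m

Phase 1 (accelerating): v₀ = 2.00 m/s, a = 0.8 m/s².
v = v₀ + at = 2.00 + (0.8)(2) = 3.60 m/s
Δx = v₀t + ½at² = 2.00·2 + 0.5·0.8·2² = 5.60 m

Phase 2 (constant speed): v₀ = 3.60 m/s, a = 0 m/s².
v = v₀ + at = 3.60 + (0)(9) = 3.60 m/s
Δx = v₀t + ½at² = 3.60·9 + 0.5·0·9² = 32.4 m
Distance in phase 2 = 32.4 m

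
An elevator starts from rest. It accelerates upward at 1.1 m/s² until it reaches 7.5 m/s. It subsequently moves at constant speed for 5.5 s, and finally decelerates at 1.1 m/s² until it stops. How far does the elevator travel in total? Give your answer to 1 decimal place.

92.4 m

Phase 1 (accelerating): v₀ = 0 m/s, a = 1.1 m/s².
v = v₀ + at → t = (7.5 − 0) / 1.1 = 6.82 s
v² = v₀² + 2aΔx → Δx = (7.5² − 0²)/(2·1.1) = 25.6 m

Phase 2 (constant speed): v₀ = 7.50 m/s, a = 0 m/s².
v = v₀ + at = 7.50 + (0)(5.5) = 7.50 m/s
Δx = v₀t + ½at² = 7.50·5.5 + 0.5·0·5.5² = 41.2 m

Phase 3 (decelerating): v₀ = 7.50 m/s, a = -1.1 m/s².
v = v₀ + at → t = (0 − 7.50) / -1.1 = 6.82 s
v² = v₀² + 2aΔx → Δx = (0² − 7.50²)/(2·-1.1) = 25.6 m
Total distance = 25.6 + 41.2 + 25.6 = 92.4 m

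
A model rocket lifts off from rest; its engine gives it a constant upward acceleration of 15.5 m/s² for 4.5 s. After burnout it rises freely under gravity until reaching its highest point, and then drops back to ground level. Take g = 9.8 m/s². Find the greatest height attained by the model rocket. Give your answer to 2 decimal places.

405.15 m

Phase 1 (powered ascent): v₀ = 0 m/s, a = 15.5 m/s².
v = v₀ + at = 0 + (15.5)(4.5) = 69.8 m/s
Δx = v₀t + ½at² = 0·4.5 + 0.5·15.5·4.5² = 157 m

Phase 2 (coasting upward): v₀ = 69.8 m/s, a = -9.8 m/s².
v = v₀ + at → t = (0 − 69.8) / -9.8 = 7.12 s
v² = v₀² + 2aΔx → Δx = (0² − 69.8²)/(2·-9.8) = 248 m
Maximum height = 157 + 248 = 405 m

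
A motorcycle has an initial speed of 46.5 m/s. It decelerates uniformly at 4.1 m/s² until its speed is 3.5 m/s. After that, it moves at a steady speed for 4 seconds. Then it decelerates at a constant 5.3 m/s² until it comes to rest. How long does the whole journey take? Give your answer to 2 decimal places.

15.15 s

Phase 1 (decelerating): v₀ = 46.5 m/s, a = -4.1 m/s².
v = v₀ + at → t = (3.5 − 46.5) / -4.1 = 10.5 s
v² = v₀² + 2aΔx → Δx = (3.5² − 46.5²)/(2·-4.1) = 262 m

Phase 2 (constant speed): v₀ = 3.50 m/s, a = 0 m/s².
v = v₀ + at = 3.50 + (0)(4) = 3.50 m/s
Δx = v₀t + ½at² = 3.50·4 + 0.5·0·4² = 14.0 m

Phase 3 (decelerating): v₀ = 3.50 m/s, a = -5.3 m/s².
v = v₀ + at → t = (0 − 3.50) / -5.3 = 0.660 s
v² = v₀² + 2aΔx → Δx = (0² − 3.50²)/(2·-5.3) = 1.16 m
Total time = 10.5 + 4.00 + 0.660 = 15.1 s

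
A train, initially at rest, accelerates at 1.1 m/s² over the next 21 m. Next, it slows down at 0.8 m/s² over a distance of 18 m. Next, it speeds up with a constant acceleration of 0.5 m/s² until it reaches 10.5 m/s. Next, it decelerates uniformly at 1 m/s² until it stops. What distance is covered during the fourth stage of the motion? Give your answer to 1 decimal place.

Phase 1 (accelerating): v₀ = 0 m/s, a = 1.1 m/s².
v² = v₀² + 2aΔx = 0² + 2·1.1·21 = 46.2 → v = 6.80 m/s
t = (v − v₀)/a = (6.80 − 0)/1.1 = 6.18 s

Phase 2 (decelerating): v₀ = 6.80 m/s, a = -0.8 m/s².
v² = v₀² + 2aΔx = 6.80² + 2·-0.8·18 = 17.4 → v = 4.17 m/s
t = (v − v₀)/a = (4.17 − 6.80)/-0.8 = 3.28 s

Phase 3 (accelerating): v₀ = 4.17 m/s, a = 0.5 m/s².
v = v₀ + at → t = (10.5 − 4.17) / 0.5 = 12.7 s
v² = v₀² + 2aΔx → Δx = (10.5² − 4.17²)/(2·0.5) = 92.8 m

Phase 4 (decelerating): v₀ = 10.5 m/s, a = -1 m/s².
v = v₀ + at → t = (0 − 10.5) / -1 = 10.5 s
v² = v₀² + 2aΔx → Δx = (0² − 10.5²)/(2·-1) = 55.1 m
Distance in phase 4 = 55.1 m

55.1 m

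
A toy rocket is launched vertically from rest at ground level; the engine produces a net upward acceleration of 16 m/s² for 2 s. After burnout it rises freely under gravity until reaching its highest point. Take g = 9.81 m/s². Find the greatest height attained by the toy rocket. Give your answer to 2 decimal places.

Phase 1 (powered ascent): v₀ = 0 m/s, a = 16 m/s².
v = v₀ + at = 0 + (16)(2) = 32.0 m/s
Δx = v₀t + ½at² = 0·2 + 0.5·16·2² = 32.0 m

Phase 2 (coasting upward): v₀ = 32.0 m/s, a = -9.81 m/s².
v = v₀ + at → t = (0 − 32.0) / -9.81 = 3.26 s
v² = v₀² + 2aΔx → Δx = (0² − 32.0²)/(2·-9.81) = 52.2 m
Maximum height = 32.0 + 52.2 = 84.2 m

84.19 m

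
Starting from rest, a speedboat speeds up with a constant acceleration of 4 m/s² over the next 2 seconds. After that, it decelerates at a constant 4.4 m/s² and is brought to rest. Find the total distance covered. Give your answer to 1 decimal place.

15.3 m

Phase 1 (accelerating): v₀ = 0 m/s, a = 4 m/s².
v = v₀ + at = 0 + (4)(2) = 8.00 m/s
Δx = v₀t + ½at² = 0·2 + 0.5·4·2² = 8.00 m

Phase 2 (decelerating): v₀ = 8.00 m/s, a = -4.4 m/s².
v = v₀ + at → t = (0 − 8.00) / -4.4 = 1.82 s
v² = v₀² + 2aΔx → Δx = (0² − 8.00²)/(2·-4.4) = 7.27 m
Total distance = 8.00 + 7.27 = 15.3 m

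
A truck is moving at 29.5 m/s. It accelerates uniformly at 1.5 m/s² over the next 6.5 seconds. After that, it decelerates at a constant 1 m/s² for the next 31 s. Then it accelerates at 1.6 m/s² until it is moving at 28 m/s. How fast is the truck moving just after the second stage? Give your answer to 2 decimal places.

8.25 m/s

Phase 1 (accelerating): v₀ = 29.5 m/s, a = 1.5 m/s².
v = v₀ + at = 29.5 + (1.5)(6.5) = 39.2 m/s
Δx = v₀t + ½at² = 29.5·6.5 + 0.5·1.5·6.5² = 223 m

Phase 2 (decelerating): v₀ = 39.2 m/s, a = -1 m/s².
v = v₀ + at = 39.2 + (-1)(31) = 8.25 m/s
Δx = v₀t + ½at² = 39.2·31 + 0.5·-1·31² = 736 m
Speed at end of phase 2 = 8.25 m/s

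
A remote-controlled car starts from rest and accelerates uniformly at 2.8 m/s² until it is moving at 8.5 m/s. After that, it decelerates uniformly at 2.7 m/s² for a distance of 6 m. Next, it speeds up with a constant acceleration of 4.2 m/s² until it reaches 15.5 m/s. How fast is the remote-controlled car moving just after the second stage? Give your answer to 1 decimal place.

6.3 m/s

Phase 1 (accelerating): v₀ = 0 m/s, a = 2.8 m/s².
v = v₀ + at → t = (8.5 − 0) / 2.8 = 3.04 s
v² = v₀² + 2aΔx → Δx = (8.5² − 0²)/(2·2.8) = 12.9 m

Phase 2 (decelerating): v₀ = 8.50 m/s, a = -2.7 m/s².
v² = v₀² + 2aΔx = 8.50² + 2·-2.7·6 = 39.8 → v = 6.31 m/s
t = (v − v₀)/a = (6.31 − 8.50)/-2.7 = 0.810 s
Speed at end of phase 2 = 6.31 m/s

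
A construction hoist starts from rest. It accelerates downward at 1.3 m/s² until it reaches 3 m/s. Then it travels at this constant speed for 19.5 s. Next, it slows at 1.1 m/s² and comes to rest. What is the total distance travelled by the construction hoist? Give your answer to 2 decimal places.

Phase 1 (accelerating): v₀ = 0 m/s, a = 1.3 m/s².
v = v₀ + at → t = (3 − 0) / 1.3 = 2.31 s
v² = v₀² + 2aΔx → Δx = (3² − 0²)/(2·1.3) = 3.46 m

Phase 2 (constant speed): v₀ = 3.00 m/s, a = 0 m/s².
v = v₀ + at = 3.00 + (0)(19.5) = 3.00 m/s
Δx = v₀t + ½at² = 3.00·19.5 + 0.5·0·19.5² = 58.5 m

Phase 3 (decelerating): v₀ = 3.00 m/s, a = -1.1 m/s².
v = v₀ + at → t = (0 − 3.00) / -1.1 = 2.73 s
v² = v₀² + 2aΔx → Δx = (0² − 3.00²)/(2·-1.1) = 4.09 m
Total distance = 3.46 + 58.5 + 4.09 = 66.1 m

66.05 m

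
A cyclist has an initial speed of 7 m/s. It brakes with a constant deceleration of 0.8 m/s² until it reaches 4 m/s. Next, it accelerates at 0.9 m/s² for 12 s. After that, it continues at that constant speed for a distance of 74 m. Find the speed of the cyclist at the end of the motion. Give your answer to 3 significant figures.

14.8 m/s

Phase 1 (decelerating): v₀ = 7.00 m/s, a = -0.8 m/s².
v = v₀ + at → t = (4 − 7.00) / -0.8 = 3.75 s
v² = v₀² + 2aΔx → Δx = (4² − 7.00²)/(2·-0.8) = 20.6 m

Phase 2 (accelerating): v₀ = 4.00 m/s, a = 0.9 m/s².
v = v₀ + at = 4.00 + (0.9)(12) = 14.8 m/s
Δx = v₀t + ½at² = 4.00·12 + 0.5·0.9·12² = 113 m

Phase 3 (constant speed): v₀ = 14.8 m/s, a = 0 m/s².
Constant speed: t = d/v = 74/14.8 = 5.00 s
Final speed = 14.8 m/s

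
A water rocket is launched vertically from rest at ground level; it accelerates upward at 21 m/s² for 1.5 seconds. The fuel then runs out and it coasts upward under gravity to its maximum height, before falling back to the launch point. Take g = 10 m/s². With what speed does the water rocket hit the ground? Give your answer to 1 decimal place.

38.3 m/s

Phase 1 (powered ascent): v₀ = 0 m/s, a = 21 m/s².
v = v₀ + at = 0 + (21)(1.5) = 31.5 m/s
Δx = v₀t + ½at² = 0·1.5 + 0.5·21·1.5² = 23.6 m

Phase 2 (coasting upward): v₀ = 31.5 m/s, a = -10 m/s².
v = v₀ + at → t = (0 − 31.5) / -10 = 3.15 s
v² = v₀² + 2aΔx → Δx = (0² − 31.5²)/(2·-10) = 49.6 m

Phase 3 (free fall): v₀ = 0 m/s, a = -10 m/s².
Falls 73.2 m from rest: t = √(2·73.2/10) = 3.83 s; v = g·t = 38.3 m/s.
Impact speed = 38.3 m/s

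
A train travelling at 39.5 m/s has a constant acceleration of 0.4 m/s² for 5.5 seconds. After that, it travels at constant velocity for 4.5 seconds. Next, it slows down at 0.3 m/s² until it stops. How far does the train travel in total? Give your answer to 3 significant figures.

Phase 1 (accelerating): v₀ = 39.5 m/s, a = 0.4 m/s².
v = v₀ + at = 39.5 + (0.4)(5.5) = 41.7 m/s
Δx = v₀t + ½at² = 39.5·5.5 + 0.5·0.4·5.5² = 223 m

Phase 2 (constant speed): v₀ = 41.7 m/s, a = 0 m/s².
v = v₀ + at = 41.7 + (0)(4.5) = 41.7 m/s
Δx = v₀t + ½at² = 41.7·4.5 + 0.5·0·4.5² = 188 m

Phase 3 (decelerating): v₀ = 41.7 m/s, a = -0.3 m/s².
v = v₀ + at → t = (0 − 41.7) / -0.3 = 139 s
v² = v₀² + 2aΔx → Δx = (0² − 41.7²)/(2·-0.3) = 2900 m
Total distance = 223 + 188 + 2900 = 3310 m

3310 m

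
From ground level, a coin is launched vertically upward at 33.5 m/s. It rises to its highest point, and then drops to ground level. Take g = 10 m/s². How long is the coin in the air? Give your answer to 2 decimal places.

6.70 s

Phase 1 (rising): v₀ = 33.5 m/s, a = -10 m/s².
v = v₀ + at → t = (0 − 33.5) / -10 = 3.35 s
v² = v₀² + 2aΔx → Δx = (0² − 33.5²)/(2·-10) = 56.1 m

Phase 2 (falling): v₀ = 0 m/s, a = -10 m/s².
Falls 56.1 m from rest: t = √(2·56.1/10) = 3.35 s; v = g·t = 33.5 m/s.
Total time = 3.35 + 3.35 = 6.70 s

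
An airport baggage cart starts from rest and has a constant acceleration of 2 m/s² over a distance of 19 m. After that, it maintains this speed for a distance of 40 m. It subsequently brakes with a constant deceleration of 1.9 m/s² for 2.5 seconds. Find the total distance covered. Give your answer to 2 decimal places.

Phase 1 (accelerating): v₀ = 0 m/s, a = 2 m/s².
v² = v₀² + 2aΔx = 0² + 2·2·19 = 76.0 → v = 8.72 m/s
t = (v − v₀)/a = (8.72 − 0)/2 = 4.36 s

Phase 2 (constant speed): v₀ = 8.72 m/s, a = 0 m/s².
Constant speed: t = d/v = 40/8.72 = 4.59 s

Phase 3 (decelerating): v₀ = 8.72 m/s, a = -1.9 m/s².
v = v₀ + at = 8.72 + (-1.9)(2.5) = 3.97 m/s
Δx = v₀t + ½at² = 8.72·2.5 + 0.5·-1.9·2.5² = 15.9 m
Total distance = 19.0 + 40.0 + 15.9 = 74.9 m

74.86 m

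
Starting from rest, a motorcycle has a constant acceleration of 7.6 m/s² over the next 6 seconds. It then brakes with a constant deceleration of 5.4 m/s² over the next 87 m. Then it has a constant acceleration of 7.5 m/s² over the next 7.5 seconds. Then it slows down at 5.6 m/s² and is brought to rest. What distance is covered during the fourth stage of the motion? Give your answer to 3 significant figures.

723 m

Phase 1 (accelerating): v₀ = 0 m/s, a = 7.6 m/s².
v = v₀ + at = 0 + (7.6)(6) = 45.6 m/s
Δx = v₀t + ½at² = 0·6 + 0.5·7.6·6² = 137 m

Phase 2 (decelerating): v₀ = 45.6 m/s, a = -5.4 m/s².
v² = v₀² + 2aΔx = 45.6² + 2·-5.4·87 = 1140 → v = 33.8 m/s
t = (v − v₀)/a = (33.8 − 45.6)/-5.4 = 2.19 s

Phase 3 (accelerating): v₀ = 33.8 m/s, a = 7.5 m/s².
v = v₀ + at = 33.8 + (7.5)(7.5) = 90.0 m/s
Δx = v₀t + ½at² = 33.8·7.5 + 0.5·7.5·7.5² = 464 m

Phase 4 (decelerating): v₀ = 90.0 m/s, a = -5.6 m/s².
v = v₀ + at → t = (0 − 90.0) / -5.6 = 16.1 s
v² = v₀² + 2aΔx → Δx = (0² − 90.0²)/(2·-5.6) = 723 m
Distance in phase 4 = 723 m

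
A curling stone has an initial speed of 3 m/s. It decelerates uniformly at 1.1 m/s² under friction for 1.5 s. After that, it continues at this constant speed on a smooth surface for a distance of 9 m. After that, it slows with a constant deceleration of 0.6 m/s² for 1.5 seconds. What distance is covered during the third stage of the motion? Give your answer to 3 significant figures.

1.35 m

Phase 1 (decelerating): v₀ = 3.00 m/s, a = -1.1 m/s².
v = v₀ + at = 3.00 + (-1.1)(1.5) = 1.35 m/s
Δx = v₀t + ½at² = 3.00·1.5 + 0.5·-1.1·1.5² = 3.26 m

Phase 2 (constant speed): v₀ = 1.35 m/s, a = 0 m/s².
Constant speed: t = d/v = 9/1.35 = 6.67 s

Phase 3 (decelerating): v₀ = 1.35 m/s, a = -0.6 m/s².
v = v₀ + at = 1.35 + (-0.6)(1.5) = 0.450 m/s
Δx = v₀t + ½at² = 1.35·1.5 + 0.5·-0.6·1.5² = 1.35 m
Distance in phase 3 = 1.35 m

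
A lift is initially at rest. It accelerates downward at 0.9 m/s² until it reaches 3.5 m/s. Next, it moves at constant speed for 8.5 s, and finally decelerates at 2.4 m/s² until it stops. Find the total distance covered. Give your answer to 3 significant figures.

39.1 m

Phase 1 (accelerating): v₀ = 0 m/s, a = 0.9 m/s².
v = v₀ + at → t = (3.5 − 0) / 0.9 = 3.89 s
v² = v₀² + 2aΔx → Δx = (3.5² − 0²)/(2·0.9) = 6.81 m

Phase 2 (constant speed): v₀ = 3.50 m/s, a = 0 m/s².
v = v₀ + at = 3.50 + (0)(8.5) = 3.50 m/s
Δx = v₀t + ½at² = 3.50·8.5 + 0.5·0·8.5² = 29.8 m

Phase 3 (decelerating): v₀ = 3.50 m/s, a = -2.4 m/s².
v = v₀ + at → t = (0 − 3.50) / -2.4 = 1.46 s
v² = v₀² + 2aΔx → Δx = (0² − 3.50²)/(2·-2.4) = 2.55 m
Total distance = 6.81 + 29.8 + 2.55 = 39.1 m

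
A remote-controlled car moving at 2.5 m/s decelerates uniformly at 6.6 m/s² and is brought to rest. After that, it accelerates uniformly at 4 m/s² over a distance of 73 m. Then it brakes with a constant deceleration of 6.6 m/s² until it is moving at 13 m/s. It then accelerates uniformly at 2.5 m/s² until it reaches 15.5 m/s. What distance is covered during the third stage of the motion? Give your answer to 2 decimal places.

Phase 1 (decelerating): v₀ = 2.50 m/s, a = -6.6 m/s².
v = v₀ + at → t = (0 − 2.50) / -6.6 = 0.379 s
v² = v₀² + 2aΔx → Δx = (0² − 2.50²)/(2·-6.6) = 0.473 m

Phase 2 (accelerating): v₀ = 0 m/s, a = 4 m/s².
v² = v₀² + 2aΔx = 0² + 2·4·73 = 584 → v = 24.2 m/s
t = (v − v₀)/a = (24.2 − 0)/4 = 6.04 s

Phase 3 (decelerating): v₀ = 24.2 m/s, a = -6.6 m/s².
v = v₀ + at → t = (13 − 24.2) / -6.6 = 1.69 s
v² = v₀² + 2aΔx → Δx = (13² − 24.2²)/(2·-6.6) = 31.4 m
Distance in phase 3 = 31.4 m

31.44 m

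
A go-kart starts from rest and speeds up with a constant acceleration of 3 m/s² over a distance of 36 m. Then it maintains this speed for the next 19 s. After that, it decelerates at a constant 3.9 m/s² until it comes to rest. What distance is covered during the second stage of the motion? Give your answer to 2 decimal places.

Phase 1 (accelerating): v₀ = 0 m/s, a = 3 m/s².
v² = v₀² + 2aΔx = 0² + 2·3·36 = 216 → v = 14.7 m/s
t = (v − v₀)/a = (14.7 − 0)/3 = 4.90 s

Phase 2 (constant speed): v₀ = 14.7 m/s, a = 0 m/s².
v = v₀ + at = 14.7 + (0)(19) = 14.7 m/s
Δx = v₀t + ½at² = 14.7·19 + 0.5·0·19² = 279 m
Distance in phase 2 = 279 m

279.24 m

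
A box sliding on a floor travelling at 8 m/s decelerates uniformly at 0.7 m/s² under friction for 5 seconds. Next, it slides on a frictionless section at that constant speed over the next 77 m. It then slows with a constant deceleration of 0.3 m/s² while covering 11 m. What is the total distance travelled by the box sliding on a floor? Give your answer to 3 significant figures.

119 m

Phase 1 (decelerating): v₀ = 8.00 m/s, a = -0.7 m/s².
v = v₀ + at = 8.00 + (-0.7)(5) = 4.50 m/s
Δx = v₀t + ½at² = 8.00·5 + 0.5·-0.7·5² = 31.2 m

Phase 2 (constant speed): v₀ = 4.50 m/s, a = 0 m/s².
Constant speed: t = d/v = 77/4.50 = 17.1 s

Phase 3 (decelerating): v₀ = 4.50 m/s, a = -0.3 m/s².
v² = v₀² + 2aΔx = 4.50² + 2·-0.3·11 = 13.7 → v = 3.69 m/s
t = (v − v₀)/a = (3.69 − 4.50)/-0.3 = 2.68 s
Total distance = 31.2 + 77.0 + 11.0 = 119 m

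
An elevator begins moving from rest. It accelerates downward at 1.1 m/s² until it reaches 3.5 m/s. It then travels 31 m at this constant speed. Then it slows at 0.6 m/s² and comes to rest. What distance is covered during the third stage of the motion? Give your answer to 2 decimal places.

10.21 m

Phase 1 (accelerating): v₀ = 0 m/s, a = 1.1 m/s².
v = v₀ + at → t = (3.5 − 0) / 1.1 = 3.18 s
v² = v₀² + 2aΔx → Δx = (3.5² − 0²)/(2·1.1) = 5.57 m

Phase 2 (constant speed): v₀ = 3.50 m/s, a = 0 m/s².
Constant speed: t = d/v = 31/3.50 = 8.86 s

Phase 3 (decelerating): v₀ = 3.50 m/s, a = -0.6 m/s².
v = v₀ + at → t = (0 − 3.50) / -0.6 = 5.83 s
v² = v₀² + 2aΔx → Δx = (0² − 3.50²)/(2·-0.6) = 10.2 m
Distance in phase 3 = 10.2 m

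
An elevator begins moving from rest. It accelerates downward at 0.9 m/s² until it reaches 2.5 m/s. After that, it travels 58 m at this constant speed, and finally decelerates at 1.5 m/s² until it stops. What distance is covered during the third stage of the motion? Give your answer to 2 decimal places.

Phase 1 (accelerating): v₀ = 0 m/s, a = 0.9 m/s².
v = v₀ + at → t = (2.5 − 0) / 0.9 = 2.78 s
v² = v₀² + 2aΔx → Δx = (2.5² − 0²)/(2·0.9) = 3.47 m

Phase 2 (constant speed): v₀ = 2.50 m/s, a = 0 m/s².
Constant speed: t = d/v = 58/2.50 = 23.2 s

Phase 3 (decelerating): v₀ = 2.50 m/s, a = -1.5 m/s².
v = v₀ + at → t = (0 − 2.50) / -1.5 = 1.67 s
v² = v₀² + 2aΔx → Δx = (0² − 2.50²)/(2·-1.5) = 2.08 m
Distance in phase 3 = 2.08 m

2.08 m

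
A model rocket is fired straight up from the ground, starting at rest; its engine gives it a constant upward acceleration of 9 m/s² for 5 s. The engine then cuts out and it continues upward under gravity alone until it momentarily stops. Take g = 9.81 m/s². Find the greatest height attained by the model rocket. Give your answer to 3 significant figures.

Phase 1 (powered ascent): v₀ = 0 m/s, a = 9 m/s².
v = v₀ + at = 0 + (9)(5) = 45.0 m/s
Δx = v₀t + ½at² = 0·5 + 0.5·9·5² = 112 m

Phase 2 (coasting upward): v₀ = 45.0 m/s, a = -9.81 m/s².
v = v₀ + at → t = (0 − 45.0) / -9.81 = 4.59 s
v² = v₀² + 2aΔx → Δx = (0² − 45.0²)/(2·-9.81) = 103 m
Maximum height = 112 + 103 = 216 m

216 m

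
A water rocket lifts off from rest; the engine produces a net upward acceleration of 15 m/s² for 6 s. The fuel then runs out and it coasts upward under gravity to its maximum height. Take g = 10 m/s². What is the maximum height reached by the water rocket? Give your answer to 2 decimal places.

675.00 m

Phase 1 (powered ascent): v₀ = 0 m/s, a = 15 m/s².
v = v₀ + at = 0 + (15)(6) = 90.0 m/s
Δx = v₀t + ½at² = 0·6 + 0.5·15·6² = 270 m

Phase 2 (coasting upward): v₀ = 90.0 m/s, a = -10 m/s².
v = v₀ + at → t = (0 − 90.0) / -10 = 9.00 s
v² = v₀² + 2aΔx → Δx = (0² − 90.0²)/(2·-10) = 405 m
Maximum height = 270 + 405 = 675 m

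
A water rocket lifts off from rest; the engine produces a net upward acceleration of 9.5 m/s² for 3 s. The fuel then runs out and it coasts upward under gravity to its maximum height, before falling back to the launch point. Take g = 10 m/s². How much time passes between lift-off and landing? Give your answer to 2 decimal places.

9.93 s

Phase 1 (powered ascent): v₀ = 0 m/s, a = 9.5 m/s².
v = v₀ + at = 0 + (9.5)(3) = 28.5 m/s
Δx = v₀t + ½at² = 0·3 + 0.5·9.5·3² = 42.8 m

Phase 2 (coasting upward): v₀ = 28.5 m/s, a = -10 m/s².
v = v₀ + at → t = (0 − 28.5) / -10 = 2.85 s
v² = v₀² + 2aΔx → Δx = (0² − 28.5²)/(2·-10) = 40.6 m

Phase 3 (free fall): v₀ = 0 m/s, a = -10 m/s².
Falls 83.4 m from rest: t = √(2·83.4/10) = 4.08 s; v = g·t = 40.8 m/s.
Total time = 3.00 + 2.85 + 4.08 = 9.93 s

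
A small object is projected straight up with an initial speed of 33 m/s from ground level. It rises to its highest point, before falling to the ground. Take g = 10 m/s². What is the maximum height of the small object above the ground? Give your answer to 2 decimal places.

54.45 m

Phase 1 (rising): v₀ = 33.0 m/s, a = -10 m/s².
v = v₀ + at → t = (0 − 33.0) / -10 = 3.30 s
v² = v₀² + 2aΔx → Δx = (0² − 33.0²)/(2·-10) = 54.5 m
Maximum height = 54.5 m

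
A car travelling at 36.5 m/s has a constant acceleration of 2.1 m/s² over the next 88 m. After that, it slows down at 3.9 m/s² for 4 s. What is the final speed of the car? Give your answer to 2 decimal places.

25.65 m/s

Phase 1 (accelerating): v₀ = 36.5 m/s, a = 2.1 m/s².
v² = v₀² + 2aΔx = 36.5² + 2·2.1·88 = 1700 → v = 41.3 m/s
t = (v − v₀)/a = (41.3 − 36.5)/2.1 = 2.26 s

Phase 2 (decelerating): v₀ = 41.3 m/s, a = -3.9 m/s².
v = v₀ + at = 41.3 + (-3.9)(4) = 25.7 m/s
Δx = v₀t + ½at² = 41.3·4 + 0.5·-3.9·4² = 134 m
Final speed = 25.7 m/s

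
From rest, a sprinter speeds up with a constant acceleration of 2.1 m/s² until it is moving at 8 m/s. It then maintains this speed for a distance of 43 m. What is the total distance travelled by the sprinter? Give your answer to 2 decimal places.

58.24 m

Phase 1 (accelerating): v₀ = 0 m/s, a = 2.1 m/s².
v = v₀ + at → t = (8 − 0) / 2.1 = 3.81 s
v² = v₀² + 2aΔx → Δx = (8² − 0²)/(2·2.1) = 15.2 m

Phase 2 (constant speed): v₀ = 8.00 m/s, a = 0 m/s².
Constant speed: t = d/v = 43/8.00 = 5.38 s
Total distance = 15.2 + 43.0 = 58.2 m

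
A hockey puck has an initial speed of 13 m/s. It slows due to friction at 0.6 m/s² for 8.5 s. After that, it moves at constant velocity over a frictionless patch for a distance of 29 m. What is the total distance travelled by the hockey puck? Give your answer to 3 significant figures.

118 m

Phase 1 (decelerating): v₀ = 13.0 m/s, a = -0.6 m/s².
v = v₀ + at = 13.0 + (-0.6)(8.5) = 7.90 m/s
Δx = v₀t + ½at² = 13.0·8.5 + 0.5·-0.6·8.5² = 88.8 m

Phase 2 (constant speed): v₀ = 7.90 m/s, a = 0 m/s².
Constant speed: t = d/v = 29/7.90 = 3.67 s
Total distance = 88.8 + 29.0 = 118 m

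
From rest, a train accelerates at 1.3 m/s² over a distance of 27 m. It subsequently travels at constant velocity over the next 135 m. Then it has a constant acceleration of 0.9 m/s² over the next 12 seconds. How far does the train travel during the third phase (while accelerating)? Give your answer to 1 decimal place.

Phase 1 (accelerating): v₀ = 0 m/s, a = 1.3 m/s².
v² = v₀² + 2aΔx = 0² + 2·1.3·27 = 70.2 → v = 8.38 m/s
t = (v − v₀)/a = (8.38 − 0)/1.3 = 6.45 s

Phase 2 (constant speed): v₀ = 8.38 m/s, a = 0 m/s².
Constant speed: t = d/v = 135/8.38 = 16.1 s

Phase 3 (accelerating): v₀ = 8.38 m/s, a = 0.9 m/s².
v = v₀ + at = 8.38 + (0.9)(12) = 19.2 m/s
Δx = v₀t + ½at² = 8.38·12 + 0.5·0.9·12² = 165 m
Distance in phase 3 = 165 m

165.3 m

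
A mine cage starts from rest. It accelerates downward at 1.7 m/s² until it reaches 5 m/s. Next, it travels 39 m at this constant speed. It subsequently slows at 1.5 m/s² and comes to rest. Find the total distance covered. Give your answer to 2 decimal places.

Phase 1 (accelerating): v₀ = 0 m/s, a = 1.7 m/s².
v = v₀ + at → t = (5 − 0) / 1.7 = 2.94 s
v² = v₀² + 2aΔx → Δx = (5² − 0²)/(2·1.7) = 7.35 m

Phase 2 (constant speed): v₀ = 5.00 m/s, a = 0 m/s².
Constant speed: t = d/v = 39/5.00 = 7.80 s

Phase 3 (decelerating): v₀ = 5.00 m/s, a = -1.5 m/s².
v = v₀ + at → t = (0 − 5.00) / -1.5 = 3.33 s
v² = v₀² + 2aΔx → Δx = (0² − 5.00²)/(2·-1.5) = 8.33 m
Total distance = 7.35 + 39.0 + 8.33 = 54.7 m

54.69 m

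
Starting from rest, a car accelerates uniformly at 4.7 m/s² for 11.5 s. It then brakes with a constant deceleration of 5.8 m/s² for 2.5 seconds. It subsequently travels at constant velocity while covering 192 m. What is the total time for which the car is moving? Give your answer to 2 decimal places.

Phase 1 (accelerating): v₀ = 0 m/s, a = 4.7 m/s².
v = v₀ + at = 0 + (4.7)(11.5) = 54.1 m/s
Δx = v₀t + ½at² = 0·11.5 + 0.5·4.7·11.5² = 311 m

Phase 2 (decelerating): v₀ = 54.1 m/s, a = -5.8 m/s².
v = v₀ + at = 54.1 + (-5.8)(2.5) = 39.6 m/s
Δx = v₀t + ½at² = 54.1·2.5 + 0.5·-5.8·2.5² = 117 m

Phase 3 (constant speed): v₀ = 39.6 m/s, a = 0 m/s².
Constant speed: t = d/v = 192/39.6 = 4.85 s
Total time = 11.5 + 2.50 + 4.85 = 18.9 s

18.85 s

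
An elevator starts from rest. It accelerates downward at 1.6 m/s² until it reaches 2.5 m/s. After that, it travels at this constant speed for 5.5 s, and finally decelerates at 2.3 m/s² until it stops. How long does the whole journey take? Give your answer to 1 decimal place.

8.1 s

Phase 1 (accelerating): v₀ = 0 m/s, a = 1.6 m/s².
v = v₀ + at → t = (2.5 − 0) / 1.6 = 1.56 s
v² = v₀² + 2aΔx → Δx = (2.5² − 0²)/(2·1.6) = 1.95 m

Phase 2 (constant speed): v₀ = 2.50 m/s, a = 0 m/s².
v = v₀ + at = 2.50 + (0)(5.5) = 2.50 m/s
Δx = v₀t + ½at² = 2.50·5.5 + 0.5·0·5.5² = 13.8 m

Phase 3 (decelerating): v₀ = 2.50 m/s, a = -2.3 m/s².
v = v₀ + at → t = (0 − 2.50) / -2.3 = 1.09 s
v² = v₀² + 2aΔx → Δx = (0² − 2.50²)/(2·-2.3) = 1.36 m
Total time = 1.56 + 5.50 + 1.09 = 8.15 s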